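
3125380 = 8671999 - 5546619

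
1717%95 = 7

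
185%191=185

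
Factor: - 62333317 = -62333317^1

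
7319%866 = 391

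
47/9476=47/9476 = 0.00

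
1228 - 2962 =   -  1734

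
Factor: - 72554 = -2^1*36277^1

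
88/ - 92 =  - 22/23 = - 0.96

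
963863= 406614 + 557249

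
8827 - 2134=6693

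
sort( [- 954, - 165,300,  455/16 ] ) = [ - 954, - 165 , 455/16, 300] 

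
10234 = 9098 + 1136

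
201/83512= 201/83512 = 0.00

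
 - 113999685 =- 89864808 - 24134877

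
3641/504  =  7+113/504 = 7.22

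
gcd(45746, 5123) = 1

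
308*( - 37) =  -11396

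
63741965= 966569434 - 902827469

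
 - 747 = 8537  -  9284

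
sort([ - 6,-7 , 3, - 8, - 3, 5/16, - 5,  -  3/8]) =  [ -8, - 7,-6, - 5,-3, -3/8, 5/16, 3 ] 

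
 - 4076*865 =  - 3525740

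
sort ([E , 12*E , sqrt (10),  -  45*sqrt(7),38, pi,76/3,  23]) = [  -  45 * sqrt( 7 ), E, pi,sqrt(10),23 , 76/3,12 * E, 38]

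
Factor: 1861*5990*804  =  8962501560= 2^3*3^1*5^1*67^1 * 599^1*1861^1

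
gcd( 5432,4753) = 679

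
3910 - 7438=  -  3528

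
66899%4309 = 2264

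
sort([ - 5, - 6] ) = [ - 6, - 5]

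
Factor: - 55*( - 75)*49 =3^1*5^3 * 7^2*11^1 = 202125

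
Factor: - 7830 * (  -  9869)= 77274270 = 2^1*3^3*5^1* 29^1*71^1*139^1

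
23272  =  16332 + 6940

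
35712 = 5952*6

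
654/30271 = 654/30271 = 0.02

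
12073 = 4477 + 7596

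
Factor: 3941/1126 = 2^( - 1)* 7^1 = 7/2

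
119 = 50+69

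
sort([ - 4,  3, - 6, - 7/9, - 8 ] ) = [ - 8, - 6, - 4, - 7/9, 3]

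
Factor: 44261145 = 3^2*5^1*983581^1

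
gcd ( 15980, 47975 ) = 5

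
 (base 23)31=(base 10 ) 70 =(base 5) 240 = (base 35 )20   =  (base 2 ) 1000110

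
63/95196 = 21/31732 = 0.00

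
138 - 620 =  - 482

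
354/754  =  177/377 = 0.47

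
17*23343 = 396831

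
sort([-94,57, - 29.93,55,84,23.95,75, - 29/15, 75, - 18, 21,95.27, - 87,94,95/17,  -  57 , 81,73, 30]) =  [ - 94,- 87, - 57, -29.93, -18,-29/15, 95/17,21, 23.95,30, 55,57 , 73, 75,75,81 , 84,94,95.27 ] 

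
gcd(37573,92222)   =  1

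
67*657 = 44019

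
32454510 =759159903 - 726705393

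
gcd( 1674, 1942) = 2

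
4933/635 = 4933/635  =  7.77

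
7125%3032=1061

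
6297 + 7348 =13645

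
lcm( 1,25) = 25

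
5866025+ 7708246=13574271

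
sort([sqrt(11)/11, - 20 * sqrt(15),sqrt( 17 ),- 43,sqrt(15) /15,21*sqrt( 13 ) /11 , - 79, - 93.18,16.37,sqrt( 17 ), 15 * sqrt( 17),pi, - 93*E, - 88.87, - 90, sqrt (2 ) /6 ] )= [ - 93*E, - 93.18, - 90,-88.87, - 79, -20*sqrt( 15 ), - 43,sqrt(2 ) /6 , sqrt(15) /15,sqrt( 11 ) /11,pi,sqrt( 17 ) , sqrt(17),21*sqrt (13)/11,16.37,15 * sqrt(17)]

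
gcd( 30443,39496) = 1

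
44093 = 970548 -926455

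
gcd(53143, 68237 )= 1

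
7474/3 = 2491 + 1/3 = 2491.33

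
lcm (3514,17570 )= 17570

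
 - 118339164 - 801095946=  - 919435110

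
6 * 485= 2910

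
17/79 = 17/79 = 0.22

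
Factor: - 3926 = -2^1 *13^1*151^1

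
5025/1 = 5025 = 5025.00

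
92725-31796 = 60929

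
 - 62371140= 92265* ( - 676)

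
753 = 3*251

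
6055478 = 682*8879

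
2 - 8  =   -6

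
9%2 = 1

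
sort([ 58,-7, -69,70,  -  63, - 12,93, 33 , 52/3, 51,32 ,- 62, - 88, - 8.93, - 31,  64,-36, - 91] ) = [-91,  -  88, - 69, - 63,-62, - 36 , - 31,  -  12,  -  8.93, -7 , 52/3 , 32, 33,  51 , 58, 64, 70,93 ]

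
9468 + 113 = 9581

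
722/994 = 361/497 = 0.73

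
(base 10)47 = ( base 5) 142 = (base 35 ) 1c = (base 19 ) 29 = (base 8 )57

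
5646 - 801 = 4845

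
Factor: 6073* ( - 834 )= -5064882 = - 2^1*3^1*139^1 * 6073^1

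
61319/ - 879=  - 61319/879 =- 69.76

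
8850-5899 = 2951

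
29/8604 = 29/8604 = 0.00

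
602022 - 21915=580107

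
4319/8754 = 4319/8754 = 0.49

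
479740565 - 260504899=219235666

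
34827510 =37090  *939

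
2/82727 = 2/82727 = 0.00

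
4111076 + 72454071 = 76565147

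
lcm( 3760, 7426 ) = 297040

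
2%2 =0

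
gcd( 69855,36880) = 5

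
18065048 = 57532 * 314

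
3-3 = 0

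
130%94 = 36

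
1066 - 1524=- 458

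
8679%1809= 1443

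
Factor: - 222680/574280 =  -7^ (-2 )*19^1 = - 19/49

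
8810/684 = 12 + 301/342 = 12.88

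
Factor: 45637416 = 2^3*3^2 * 11^1*29^1 * 1987^1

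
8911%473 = 397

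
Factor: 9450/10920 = 45/52 = 2^( - 2) * 3^2*5^1*13^( -1 ) 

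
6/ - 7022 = -1+3508/3511 = - 0.00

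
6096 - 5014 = 1082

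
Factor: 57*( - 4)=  - 2^2*3^1*19^1 = - 228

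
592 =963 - 371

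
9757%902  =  737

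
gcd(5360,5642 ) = 2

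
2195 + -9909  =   - 7714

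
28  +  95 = 123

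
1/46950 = 1/46950 =0.00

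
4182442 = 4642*901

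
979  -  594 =385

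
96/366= 16/61 = 0.26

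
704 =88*8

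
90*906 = 81540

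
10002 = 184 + 9818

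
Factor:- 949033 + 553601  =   - 2^3*49429^1 = -395432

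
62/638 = 31/319 =0.10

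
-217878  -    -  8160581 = 7942703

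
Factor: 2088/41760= 1/20=2^( - 2)*5^( - 1 ) 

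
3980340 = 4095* 972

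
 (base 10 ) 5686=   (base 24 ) 9km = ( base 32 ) 5HM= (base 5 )140221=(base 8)13066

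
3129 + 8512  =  11641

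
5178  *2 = 10356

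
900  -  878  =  22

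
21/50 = 21/50 = 0.42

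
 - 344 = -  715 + 371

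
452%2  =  0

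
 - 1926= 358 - 2284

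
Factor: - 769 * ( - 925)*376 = 2^3*5^2*37^1*47^1*769^1 = 267458200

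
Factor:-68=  - 2^2 * 17^1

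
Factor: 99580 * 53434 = 2^3*5^1 * 13^1*383^1* 26717^1 = 5320957720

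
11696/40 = 292 + 2/5  =  292.40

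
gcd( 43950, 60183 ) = 3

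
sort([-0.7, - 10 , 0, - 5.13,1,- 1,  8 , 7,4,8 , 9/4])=[ - 10,  -  5.13, - 1, - 0.7 , 0, 1, 9/4,  4,7,8,8]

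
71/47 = 1 + 24/47 = 1.51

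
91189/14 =13027/2 = 6513.50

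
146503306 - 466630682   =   - 320127376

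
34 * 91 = 3094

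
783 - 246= 537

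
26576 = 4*6644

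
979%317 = 28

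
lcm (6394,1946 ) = 44758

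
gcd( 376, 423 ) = 47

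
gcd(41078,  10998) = 94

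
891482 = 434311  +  457171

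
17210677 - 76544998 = -59334321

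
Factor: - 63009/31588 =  - 2^ ( - 2)*3^2*53^( - 1)*149^( - 1)* 7001^1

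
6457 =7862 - 1405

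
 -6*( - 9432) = 56592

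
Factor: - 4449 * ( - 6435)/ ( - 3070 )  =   - 2^( - 1)*3^3*11^1 * 13^1 * 307^( - 1)*1483^1 = - 5725863/614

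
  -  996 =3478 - 4474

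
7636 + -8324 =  - 688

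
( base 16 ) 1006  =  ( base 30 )4gm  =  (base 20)a52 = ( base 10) 4102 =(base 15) 1337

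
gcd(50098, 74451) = 1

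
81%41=40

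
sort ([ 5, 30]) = [5,30]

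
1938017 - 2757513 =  - 819496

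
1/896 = 1/896 = 0.00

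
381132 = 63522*6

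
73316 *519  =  38051004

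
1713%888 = 825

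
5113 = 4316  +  797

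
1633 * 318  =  519294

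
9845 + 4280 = 14125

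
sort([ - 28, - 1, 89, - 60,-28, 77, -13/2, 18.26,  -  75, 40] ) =[ - 75 ,-60, - 28, - 28,-13/2, - 1, 18.26,40, 77, 89] 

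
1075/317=3 + 124/317 = 3.39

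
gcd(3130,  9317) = 1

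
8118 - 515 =7603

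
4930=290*17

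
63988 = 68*941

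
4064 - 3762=302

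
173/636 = 173/636 = 0.27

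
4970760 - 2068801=2901959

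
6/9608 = 3/4804=0.00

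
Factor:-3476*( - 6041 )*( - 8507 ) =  - 2^2*7^1*11^1*47^1*79^1*181^1*863^1 = - 178634375612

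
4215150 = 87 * 48450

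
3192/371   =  8 + 32/53  =  8.60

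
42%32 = 10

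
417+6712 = 7129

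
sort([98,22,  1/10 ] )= [ 1/10 , 22,98] 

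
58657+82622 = 141279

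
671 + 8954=9625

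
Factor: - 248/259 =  - 2^3 * 7^( - 1)*31^1 * 37^( - 1)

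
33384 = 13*2568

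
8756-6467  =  2289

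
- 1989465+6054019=4064554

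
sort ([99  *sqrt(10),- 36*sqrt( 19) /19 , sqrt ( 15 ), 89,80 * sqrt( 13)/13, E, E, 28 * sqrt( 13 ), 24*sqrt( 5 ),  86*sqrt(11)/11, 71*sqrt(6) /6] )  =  [-36*sqrt( 19 ) /19 , E, E,sqrt( 15 ),80*sqrt (13 )/13,86*sqrt( 11 ) /11, 71*sqrt(6) /6, 24*sqrt(5),89, 28*sqrt( 13), 99 * sqrt ( 10 ) ]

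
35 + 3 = 38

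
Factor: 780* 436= 340080=2^4 * 3^1*5^1*13^1  *109^1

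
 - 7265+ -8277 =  - 15542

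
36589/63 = 5227/9=580.78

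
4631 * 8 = 37048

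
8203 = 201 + 8002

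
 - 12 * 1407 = -16884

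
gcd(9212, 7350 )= 98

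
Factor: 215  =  5^1*43^1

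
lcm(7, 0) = 0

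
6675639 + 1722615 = 8398254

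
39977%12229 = 3290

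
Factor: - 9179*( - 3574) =32805746 = 2^1 * 67^1*137^1*1787^1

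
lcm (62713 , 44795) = 313565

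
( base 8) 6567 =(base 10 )3447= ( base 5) 102242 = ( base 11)2654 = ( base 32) 3BN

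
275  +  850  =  1125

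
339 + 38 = 377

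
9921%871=340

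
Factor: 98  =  2^1 * 7^2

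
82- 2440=- 2358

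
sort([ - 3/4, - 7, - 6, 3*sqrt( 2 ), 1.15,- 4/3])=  [ - 7, - 6, - 4/3,-3/4,1.15,3*sqrt(2 ) ]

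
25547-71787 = -46240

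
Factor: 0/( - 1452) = 0^1 = 0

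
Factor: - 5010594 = -2^1*3^1*835099^1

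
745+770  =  1515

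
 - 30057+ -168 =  - 30225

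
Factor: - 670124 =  - 2^2 *7^2 * 13^1*263^1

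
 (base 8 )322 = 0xD2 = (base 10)210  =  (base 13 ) 132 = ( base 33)6C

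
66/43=1+23/43=1.53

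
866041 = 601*1441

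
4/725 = 4/725 = 0.01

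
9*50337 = 453033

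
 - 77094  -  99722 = -176816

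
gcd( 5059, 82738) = 1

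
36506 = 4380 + 32126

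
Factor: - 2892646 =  - 2^1*1446323^1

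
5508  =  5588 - 80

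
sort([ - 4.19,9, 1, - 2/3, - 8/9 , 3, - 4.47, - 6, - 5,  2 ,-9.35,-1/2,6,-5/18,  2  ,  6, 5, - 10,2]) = [ -10, - 9.35, - 6, - 5,-4.47, - 4.19, - 8/9,-2/3 , - 1/2, - 5/18, 1, 2,2 , 2, 3,5, 6 , 6, 9]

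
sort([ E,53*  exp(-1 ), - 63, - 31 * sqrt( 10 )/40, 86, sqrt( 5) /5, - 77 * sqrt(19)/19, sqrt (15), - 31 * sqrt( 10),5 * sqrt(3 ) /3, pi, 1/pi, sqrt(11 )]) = [ - 31*sqrt( 10 ), - 63, - 77*sqrt( 19 ) /19,- 31*sqrt( 10 )/40, 1/pi,sqrt( 5) /5, E, 5*sqrt(3)/3, pi,sqrt(11), sqrt( 15), 53*exp(  -  1), 86 ]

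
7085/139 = 7085/139=50.97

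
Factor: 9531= 3^3*353^1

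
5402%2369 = 664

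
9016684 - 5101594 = 3915090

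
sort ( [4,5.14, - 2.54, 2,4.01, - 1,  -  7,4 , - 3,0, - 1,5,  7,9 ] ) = [-7,  -  3 , - 2.54, - 1,-1,0,2,4, 4, 4.01, 5,5.14, 7,9]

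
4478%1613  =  1252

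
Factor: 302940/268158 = 2^1*3^3 *5^1*239^( - 1 ) = 270/239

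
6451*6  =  38706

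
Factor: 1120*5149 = 5766880 = 2^5 * 5^1*7^1*19^1*271^1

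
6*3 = 18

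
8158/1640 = 4 + 799/820 = 4.97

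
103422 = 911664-808242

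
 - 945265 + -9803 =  - 955068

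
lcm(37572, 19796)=1841028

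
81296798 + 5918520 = 87215318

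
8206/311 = 26 + 120/311 = 26.39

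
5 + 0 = 5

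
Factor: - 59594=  - 2^1 * 83^1*359^1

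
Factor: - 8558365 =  - 5^1*1711673^1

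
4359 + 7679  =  12038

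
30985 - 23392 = 7593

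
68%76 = 68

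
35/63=5/9 = 0.56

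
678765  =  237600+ 441165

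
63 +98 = 161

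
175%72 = 31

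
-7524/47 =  - 161 + 43/47  =  -160.09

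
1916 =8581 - 6665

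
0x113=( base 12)1AB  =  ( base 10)275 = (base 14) 159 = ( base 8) 423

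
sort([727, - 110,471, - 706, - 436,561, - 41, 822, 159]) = [-706, - 436,-110, - 41, 159,471,561, 727, 822 ] 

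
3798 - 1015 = 2783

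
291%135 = 21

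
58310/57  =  58310/57 = 1022.98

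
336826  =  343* 982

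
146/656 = 73/328  =  0.22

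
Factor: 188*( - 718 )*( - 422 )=2^4*47^1*211^1*359^1 = 56963248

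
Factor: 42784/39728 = 14/13 = 2^1*7^1*13^( - 1 ) 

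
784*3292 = 2580928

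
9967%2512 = 2431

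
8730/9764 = 4365/4882 =0.89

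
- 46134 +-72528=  -118662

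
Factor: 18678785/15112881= 3^( - 2 ) * 5^1*7^( - 1) * 17^( - 1 ) * 103^( - 1)*109^1 * 137^( - 1)*34273^1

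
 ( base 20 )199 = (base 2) 1001001101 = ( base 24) 10d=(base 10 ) 589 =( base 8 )1115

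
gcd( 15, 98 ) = 1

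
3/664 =3/664 = 0.00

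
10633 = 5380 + 5253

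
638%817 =638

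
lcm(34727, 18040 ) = 1389080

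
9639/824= 9639/824 = 11.70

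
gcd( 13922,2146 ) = 2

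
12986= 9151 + 3835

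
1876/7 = 268  =  268.00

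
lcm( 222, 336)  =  12432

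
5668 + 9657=15325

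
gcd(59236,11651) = 1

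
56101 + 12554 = 68655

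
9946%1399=153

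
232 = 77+155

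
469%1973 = 469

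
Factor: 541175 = 5^2*21647^1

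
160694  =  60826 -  - 99868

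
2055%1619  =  436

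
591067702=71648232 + 519419470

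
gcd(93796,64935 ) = 1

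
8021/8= 8021/8 =1002.62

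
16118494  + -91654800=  - 75536306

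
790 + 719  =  1509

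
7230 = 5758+1472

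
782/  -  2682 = -391/1341 = - 0.29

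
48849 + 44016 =92865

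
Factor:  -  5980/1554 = -2990/777 = -2^1*3^( - 1 )*5^1*7^ (-1)* 13^1*23^1*37^ (-1 )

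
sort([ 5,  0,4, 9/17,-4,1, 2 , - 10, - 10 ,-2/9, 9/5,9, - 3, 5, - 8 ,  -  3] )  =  [-10, - 10, - 8, -4,-3 ,  -  3, - 2/9,0,9/17  ,  1,9/5, 2, 4, 5, 5,  9]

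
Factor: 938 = 2^1*7^1*67^1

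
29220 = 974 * 30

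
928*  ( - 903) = -837984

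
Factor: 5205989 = 5205989^1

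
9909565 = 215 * 46091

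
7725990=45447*170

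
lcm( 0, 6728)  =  0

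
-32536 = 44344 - 76880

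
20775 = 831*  25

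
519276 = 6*86546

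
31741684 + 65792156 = 97533840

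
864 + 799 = 1663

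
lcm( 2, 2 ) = 2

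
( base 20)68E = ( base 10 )2574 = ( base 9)3470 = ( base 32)2ge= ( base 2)101000001110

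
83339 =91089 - 7750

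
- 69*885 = - 61065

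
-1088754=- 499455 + -589299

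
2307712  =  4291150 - 1983438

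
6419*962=6175078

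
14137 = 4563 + 9574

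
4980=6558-1578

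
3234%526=78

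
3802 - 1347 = 2455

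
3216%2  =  0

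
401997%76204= 20977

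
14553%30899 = 14553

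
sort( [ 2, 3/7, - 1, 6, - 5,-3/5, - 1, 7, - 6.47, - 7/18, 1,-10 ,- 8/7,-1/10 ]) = [ - 10, - 6.47, - 5,-8/7,-1, - 1, - 3/5,-7/18,  -  1/10,3/7,1, 2, 6, 7]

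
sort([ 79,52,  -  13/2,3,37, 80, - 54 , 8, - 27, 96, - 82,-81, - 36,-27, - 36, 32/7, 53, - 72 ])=[ - 82, - 81,  -  72, - 54, - 36, - 36,  -  27, - 27, - 13/2, 3, 32/7,8, 37, 52,53 , 79 , 80, 96]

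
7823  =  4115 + 3708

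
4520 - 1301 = 3219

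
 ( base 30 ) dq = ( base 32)d0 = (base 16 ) 1a0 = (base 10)416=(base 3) 120102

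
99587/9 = 11065 + 2/9 = 11065.22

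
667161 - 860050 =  - 192889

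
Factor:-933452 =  - 2^2*13^1*29^1*619^1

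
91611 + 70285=161896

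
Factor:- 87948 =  - 2^2 * 3^2*7^1*349^1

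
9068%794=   334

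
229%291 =229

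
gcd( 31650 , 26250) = 150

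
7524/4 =1881 =1881.00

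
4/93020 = 1/23255 = 0.00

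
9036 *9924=89673264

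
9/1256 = 9/1256 = 0.01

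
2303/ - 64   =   - 36 + 1/64 = - 35.98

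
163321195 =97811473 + 65509722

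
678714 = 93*7298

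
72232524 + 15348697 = 87581221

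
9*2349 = 21141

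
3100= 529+2571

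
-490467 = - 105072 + -385395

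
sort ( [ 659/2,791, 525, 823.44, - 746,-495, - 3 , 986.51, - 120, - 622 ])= [ - 746, - 622, - 495,- 120,-3,659/2, 525, 791 , 823.44, 986.51 ]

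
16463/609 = 27  +  20/609 =27.03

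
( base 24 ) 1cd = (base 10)877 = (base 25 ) 1A2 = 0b1101101101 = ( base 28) 139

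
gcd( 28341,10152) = 423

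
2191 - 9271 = -7080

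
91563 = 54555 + 37008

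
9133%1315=1243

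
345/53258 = 345/53258= 0.01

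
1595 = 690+905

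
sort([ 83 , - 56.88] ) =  [ - 56.88,83 ] 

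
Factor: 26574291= 3^3*157^1*6269^1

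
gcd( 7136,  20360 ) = 8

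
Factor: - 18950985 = -3^2 *5^1*421133^1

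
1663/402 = 1663/402 = 4.14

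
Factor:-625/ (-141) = 3^( - 1 )*5^4 * 47^( - 1)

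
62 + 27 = 89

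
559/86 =6+1/2=6.50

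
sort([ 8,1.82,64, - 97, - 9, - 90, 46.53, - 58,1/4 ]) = [ - 97, - 90, - 58,  -  9, 1/4 , 1.82,8, 46.53, 64]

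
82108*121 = 9935068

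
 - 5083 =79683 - 84766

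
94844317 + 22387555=117231872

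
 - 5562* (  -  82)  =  456084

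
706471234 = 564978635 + 141492599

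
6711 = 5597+1114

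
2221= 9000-6779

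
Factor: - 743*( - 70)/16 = 2^( - 3 )* 5^1*7^1*743^1 = 26005/8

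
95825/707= 95825/707 = 135.54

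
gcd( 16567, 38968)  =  1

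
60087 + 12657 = 72744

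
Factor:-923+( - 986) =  - 1909 =- 23^1*83^1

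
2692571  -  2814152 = - 121581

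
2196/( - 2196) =-1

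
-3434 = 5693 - 9127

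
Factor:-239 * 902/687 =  - 215578/687=-2^1*3^(-1) * 11^1*41^1*229^(-1)*239^1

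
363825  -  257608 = 106217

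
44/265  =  44/265 = 0.17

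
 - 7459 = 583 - 8042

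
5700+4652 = 10352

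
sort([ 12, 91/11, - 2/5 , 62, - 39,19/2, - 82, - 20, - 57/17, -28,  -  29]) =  [ - 82, - 39,-29, - 28, - 20, -57/17, - 2/5,91/11, 19/2, 12,62] 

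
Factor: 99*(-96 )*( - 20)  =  190080  =  2^7*3^3*5^1*11^1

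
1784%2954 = 1784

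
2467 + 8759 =11226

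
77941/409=77941/409 = 190.56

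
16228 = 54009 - 37781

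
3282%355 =87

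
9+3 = 12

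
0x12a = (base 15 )14d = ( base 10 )298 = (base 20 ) ei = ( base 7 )604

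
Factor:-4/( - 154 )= 2/77 = 2^1 * 7^( - 1)*11^(-1)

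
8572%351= 148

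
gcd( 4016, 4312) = 8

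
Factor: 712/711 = 2^3 * 3^( - 2 )*79^ ( - 1 )*89^1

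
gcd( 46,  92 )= 46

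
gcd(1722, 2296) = 574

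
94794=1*94794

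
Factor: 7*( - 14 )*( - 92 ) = 9016 = 2^3 * 7^2*23^1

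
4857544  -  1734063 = 3123481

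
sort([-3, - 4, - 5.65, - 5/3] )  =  [ - 5.65, - 4, - 3, - 5/3 ]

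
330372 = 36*9177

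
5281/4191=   5281/4191=1.26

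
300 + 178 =478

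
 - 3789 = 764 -4553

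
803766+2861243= 3665009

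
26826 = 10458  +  16368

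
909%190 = 149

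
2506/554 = 4+145/277 = 4.52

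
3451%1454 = 543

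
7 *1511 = 10577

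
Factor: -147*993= - 145971 = -  3^2 *7^2 *331^1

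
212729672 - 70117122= 142612550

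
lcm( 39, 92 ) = 3588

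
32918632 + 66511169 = 99429801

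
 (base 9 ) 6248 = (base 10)4580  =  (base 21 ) a82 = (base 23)8f3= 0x11e4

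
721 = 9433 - 8712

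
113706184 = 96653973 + 17052211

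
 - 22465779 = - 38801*579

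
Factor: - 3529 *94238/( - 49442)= 59^( - 1 )*419^( - 1) * 3529^1 * 47119^1 = 166282951/24721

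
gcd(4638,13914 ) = 4638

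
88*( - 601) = - 52888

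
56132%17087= 4871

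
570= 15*38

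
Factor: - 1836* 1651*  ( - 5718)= 17332607448 = 2^3*3^4*13^1 * 17^1*127^1*953^1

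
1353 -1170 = 183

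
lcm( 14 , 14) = 14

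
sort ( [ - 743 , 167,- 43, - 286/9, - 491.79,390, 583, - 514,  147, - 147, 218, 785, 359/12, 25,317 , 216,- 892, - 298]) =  [ - 892, - 743, - 514,-491.79 ,-298,- 147, - 43, - 286/9,  25, 359/12,147,167 , 216,218,317, 390 , 583, 785]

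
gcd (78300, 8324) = 4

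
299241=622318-323077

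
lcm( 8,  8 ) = 8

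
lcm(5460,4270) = 333060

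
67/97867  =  67/97867 = 0.00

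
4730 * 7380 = 34907400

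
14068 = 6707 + 7361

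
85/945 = 17/189 = 0.09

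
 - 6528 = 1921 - 8449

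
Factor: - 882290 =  - 2^1 * 5^1*83^1*1063^1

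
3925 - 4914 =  - 989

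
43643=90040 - 46397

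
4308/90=718/15= 47.87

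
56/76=14/19  =  0.74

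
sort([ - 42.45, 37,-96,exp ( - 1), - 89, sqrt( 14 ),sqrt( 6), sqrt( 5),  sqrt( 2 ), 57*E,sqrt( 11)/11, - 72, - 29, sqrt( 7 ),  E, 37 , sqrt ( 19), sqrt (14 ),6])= [ - 96,-89, - 72,  -  42.45,-29, sqrt (11) /11,  exp( - 1 ), sqrt( 2), sqrt( 5),sqrt( 6),sqrt(7),E, sqrt( 14), sqrt( 14), sqrt( 19), 6, 37,37, 57*E ]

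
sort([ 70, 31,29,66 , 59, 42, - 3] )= [ -3,  29,31, 42,59 , 66, 70]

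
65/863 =65/863=0.08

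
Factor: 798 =2^1*3^1*7^1* 19^1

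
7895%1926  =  191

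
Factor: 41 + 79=120 = 2^3*3^1*5^1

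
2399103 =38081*63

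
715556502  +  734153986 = 1449710488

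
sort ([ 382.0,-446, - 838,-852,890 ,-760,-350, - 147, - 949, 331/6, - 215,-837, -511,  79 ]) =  [-949,-852 ,  -  838 , - 837,  -  760, - 511,  -  446,-350,-215, - 147, 331/6, 79, 382.0, 890]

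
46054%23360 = 22694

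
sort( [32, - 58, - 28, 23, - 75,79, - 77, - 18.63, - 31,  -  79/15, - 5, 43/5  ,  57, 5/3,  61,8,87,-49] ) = [ - 77, - 75, - 58, - 49 ,-31,  -  28,  -  18.63,-79/15,  -  5, 5/3, 8,43/5,23, 32, 57,61, 79,  87]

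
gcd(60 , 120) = 60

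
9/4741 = 9/4741 = 0.00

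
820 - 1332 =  -512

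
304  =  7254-6950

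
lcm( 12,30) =60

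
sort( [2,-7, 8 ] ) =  [ - 7, 2,8] 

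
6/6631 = 6/6631 = 0.00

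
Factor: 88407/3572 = 99/4 = 2^( - 2 )*3^2*11^1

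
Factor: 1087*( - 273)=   -  296751 = - 3^1  *7^1*13^1*1087^1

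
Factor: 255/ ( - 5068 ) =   -  2^( - 2)*3^1 * 5^1*7^( - 1)*17^1*181^( - 1 ) 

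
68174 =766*89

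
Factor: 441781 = 31^1*14251^1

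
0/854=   0 = 0.00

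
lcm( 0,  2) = 0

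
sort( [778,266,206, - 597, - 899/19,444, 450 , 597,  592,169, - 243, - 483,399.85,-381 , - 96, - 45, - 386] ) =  [ - 597, -483, - 386 , - 381, - 243, - 96, - 899/19, - 45,  169,206, 266, 399.85,  444, 450, 592,597,778 ] 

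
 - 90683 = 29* ( - 3127)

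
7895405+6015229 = 13910634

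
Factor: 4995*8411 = 42012945=3^3*5^1*13^1*37^1*647^1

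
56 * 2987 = 167272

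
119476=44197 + 75279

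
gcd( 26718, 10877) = 73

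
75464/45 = 75464/45 =1676.98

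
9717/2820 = 3239/940 = 3.45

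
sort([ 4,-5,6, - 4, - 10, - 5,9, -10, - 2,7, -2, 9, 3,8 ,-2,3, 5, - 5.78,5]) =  [-10, - 10, - 5.78,-5, - 5, - 4, - 2, - 2,  -  2,3,3,  4, 5, 5,6,  7,8,9, 9]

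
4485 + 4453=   8938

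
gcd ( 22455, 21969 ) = 9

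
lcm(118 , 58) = 3422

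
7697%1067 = 228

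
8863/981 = 8863/981= 9.03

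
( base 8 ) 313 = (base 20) a3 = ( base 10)203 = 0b11001011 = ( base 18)b5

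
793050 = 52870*15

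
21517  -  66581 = -45064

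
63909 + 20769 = 84678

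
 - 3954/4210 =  - 1977/2105 = -0.94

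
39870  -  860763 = -820893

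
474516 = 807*588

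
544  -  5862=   -  5318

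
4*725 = 2900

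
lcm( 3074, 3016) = 159848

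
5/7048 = 5/7048 = 0.00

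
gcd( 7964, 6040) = 4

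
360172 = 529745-169573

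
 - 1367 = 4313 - 5680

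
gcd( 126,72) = 18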